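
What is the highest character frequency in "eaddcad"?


Input: eaddcad
Character counts:
  'a': 2
  'c': 1
  'd': 3
  'e': 1
Maximum frequency: 3

3


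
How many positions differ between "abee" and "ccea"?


Comparing "abee" and "ccea" position by position:
  Position 0: 'a' vs 'c' => DIFFER
  Position 1: 'b' vs 'c' => DIFFER
  Position 2: 'e' vs 'e' => same
  Position 3: 'e' vs 'a' => DIFFER
Positions that differ: 3

3


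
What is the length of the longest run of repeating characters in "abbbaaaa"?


Input: "abbbaaaa"
Scanning for longest run:
  Position 1 ('b'): new char, reset run to 1
  Position 2 ('b'): continues run of 'b', length=2
  Position 3 ('b'): continues run of 'b', length=3
  Position 4 ('a'): new char, reset run to 1
  Position 5 ('a'): continues run of 'a', length=2
  Position 6 ('a'): continues run of 'a', length=3
  Position 7 ('a'): continues run of 'a', length=4
Longest run: 'a' with length 4

4


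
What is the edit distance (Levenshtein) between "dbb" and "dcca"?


Computing edit distance: "dbb" -> "dcca"
DP table:
           d    c    c    a
      0    1    2    3    4
  d   1    0    1    2    3
  b   2    1    1    2    3
  b   3    2    2    2    3
Edit distance = dp[3][4] = 3

3


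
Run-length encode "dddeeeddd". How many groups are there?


Input: dddeeeddd
Scanning for consecutive runs:
  Group 1: 'd' x 3 (positions 0-2)
  Group 2: 'e' x 3 (positions 3-5)
  Group 3: 'd' x 3 (positions 6-8)
Total groups: 3

3


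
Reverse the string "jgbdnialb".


Input: jgbdnialb
Reading characters right to left:
  Position 8: 'b'
  Position 7: 'l'
  Position 6: 'a'
  Position 5: 'i'
  Position 4: 'n'
  Position 3: 'd'
  Position 2: 'b'
  Position 1: 'g'
  Position 0: 'j'
Reversed: blaindbgj

blaindbgj


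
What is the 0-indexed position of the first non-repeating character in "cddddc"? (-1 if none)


Input: cddddc
Character frequencies:
  'c': 2
  'd': 4
Scanning left to right for freq == 1:
  Position 0 ('c'): freq=2, skip
  Position 1 ('d'): freq=4, skip
  Position 2 ('d'): freq=4, skip
  Position 3 ('d'): freq=4, skip
  Position 4 ('d'): freq=4, skip
  Position 5 ('c'): freq=2, skip
  No unique character found => answer = -1

-1


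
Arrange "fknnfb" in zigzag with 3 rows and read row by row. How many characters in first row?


Zigzag "fknnfb" into 3 rows:
Placing characters:
  'f' => row 0
  'k' => row 1
  'n' => row 2
  'n' => row 1
  'f' => row 0
  'b' => row 1
Rows:
  Row 0: "ff"
  Row 1: "knb"
  Row 2: "n"
First row length: 2

2


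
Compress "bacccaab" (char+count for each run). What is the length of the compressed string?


Input: bacccaab
Runs:
  'b' x 1 => "b1"
  'a' x 1 => "a1"
  'c' x 3 => "c3"
  'a' x 2 => "a2"
  'b' x 1 => "b1"
Compressed: "b1a1c3a2b1"
Compressed length: 10

10


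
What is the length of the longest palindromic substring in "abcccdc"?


Input: "abcccdc"
Checking substrings for palindromes:
  [2:5] "ccc" (len 3) => palindrome
  [4:7] "cdc" (len 3) => palindrome
  [2:4] "cc" (len 2) => palindrome
  [3:5] "cc" (len 2) => palindrome
Longest palindromic substring: "ccc" with length 3

3


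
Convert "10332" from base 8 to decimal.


Input: "10332" in base 8
Positional expansion:
  Digit '1' (value 1) x 8^4 = 4096
  Digit '0' (value 0) x 8^3 = 0
  Digit '3' (value 3) x 8^2 = 192
  Digit '3' (value 3) x 8^1 = 24
  Digit '2' (value 2) x 8^0 = 2
Sum = 4314

4314


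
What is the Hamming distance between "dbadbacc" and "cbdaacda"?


Comparing "dbadbacc" and "cbdaacda" position by position:
  Position 0: 'd' vs 'c' => differ
  Position 1: 'b' vs 'b' => same
  Position 2: 'a' vs 'd' => differ
  Position 3: 'd' vs 'a' => differ
  Position 4: 'b' vs 'a' => differ
  Position 5: 'a' vs 'c' => differ
  Position 6: 'c' vs 'd' => differ
  Position 7: 'c' vs 'a' => differ
Total differences (Hamming distance): 7

7


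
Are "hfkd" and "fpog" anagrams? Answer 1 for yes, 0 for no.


Strings: "hfkd", "fpog"
Sorted first:  dfhk
Sorted second: fgop
Differ at position 0: 'd' vs 'f' => not anagrams

0


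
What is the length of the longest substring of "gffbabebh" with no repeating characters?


Input: "gffbabebh"
Sliding window (track last position of each char):
  Position 0 ('g'): window [0,0] length 1 -- new best
  Position 1 ('f'): window [0,1] length 2 -- new best
  Position 2 ('f'): repeat (last at 1), move window start to 2
  Position 2 ('f'): window [2,2] length 1
  Position 3 ('b'): window [2,3] length 2
  Position 4 ('a'): window [2,4] length 3 -- new best
  Position 5 ('b'): repeat (last at 3), move window start to 4
  Position 5 ('b'): window [4,5] length 2
  Position 6 ('e'): window [4,6] length 3
  Position 7 ('b'): repeat (last at 5), move window start to 6
  Position 7 ('b'): window [6,7] length 2
  Position 8 ('h'): window [6,8] length 3
Longest substring with no repeats: "fba" with length 3

3


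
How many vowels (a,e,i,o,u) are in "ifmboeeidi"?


Input: ifmboeeidi
Checking each character:
  'i' at position 0: vowel (running total: 1)
  'f' at position 1: consonant
  'm' at position 2: consonant
  'b' at position 3: consonant
  'o' at position 4: vowel (running total: 2)
  'e' at position 5: vowel (running total: 3)
  'e' at position 6: vowel (running total: 4)
  'i' at position 7: vowel (running total: 5)
  'd' at position 8: consonant
  'i' at position 9: vowel (running total: 6)
Total vowels: 6

6


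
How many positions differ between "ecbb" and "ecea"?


Comparing "ecbb" and "ecea" position by position:
  Position 0: 'e' vs 'e' => same
  Position 1: 'c' vs 'c' => same
  Position 2: 'b' vs 'e' => DIFFER
  Position 3: 'b' vs 'a' => DIFFER
Positions that differ: 2

2


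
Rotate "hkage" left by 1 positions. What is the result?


Input: "hkage", rotate left by 1
First 1 characters: "h"
Remaining characters: "kage"
Concatenate remaining + first: "kage" + "h" = "kageh"

kageh


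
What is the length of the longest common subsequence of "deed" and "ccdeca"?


LCS of "deed" and "ccdeca"
DP table:
           c    c    d    e    c    a
      0    0    0    0    0    0    0
  d   0    0    0    1    1    1    1
  e   0    0    0    1    2    2    2
  e   0    0    0    1    2    2    2
  d   0    0    0    1    2    2    2
LCS length = dp[4][6] = 2

2


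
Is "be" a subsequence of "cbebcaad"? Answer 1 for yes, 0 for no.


Check if "be" is a subsequence of "cbebcaad"
Greedy scan:
  Position 0 ('c'): no match needed
  Position 1 ('b'): matches sub[0] = 'b'
  Position 2 ('e'): matches sub[1] = 'e'
  Position 3 ('b'): no match needed
  Position 4 ('c'): no match needed
  Position 5 ('a'): no match needed
  Position 6 ('a'): no match needed
  Position 7 ('d'): no match needed
All 2 characters matched => is a subsequence

1


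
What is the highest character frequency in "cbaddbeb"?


Input: cbaddbeb
Character counts:
  'a': 1
  'b': 3
  'c': 1
  'd': 2
  'e': 1
Maximum frequency: 3

3


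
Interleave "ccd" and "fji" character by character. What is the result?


Interleaving "ccd" and "fji":
  Position 0: 'c' from first, 'f' from second => "cf"
  Position 1: 'c' from first, 'j' from second => "cj"
  Position 2: 'd' from first, 'i' from second => "di"
Result: cfcjdi

cfcjdi


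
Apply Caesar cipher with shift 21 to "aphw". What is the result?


Caesar cipher: shift "aphw" by 21
  'a' (pos 0) + 21 = pos 21 = 'v'
  'p' (pos 15) + 21 = pos 10 = 'k'
  'h' (pos 7) + 21 = pos 2 = 'c'
  'w' (pos 22) + 21 = pos 17 = 'r'
Result: vkcr

vkcr


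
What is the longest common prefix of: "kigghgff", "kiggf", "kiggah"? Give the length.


Words: kigghgff, kiggf, kiggah
  Position 0: all 'k' => match
  Position 1: all 'i' => match
  Position 2: all 'g' => match
  Position 3: all 'g' => match
  Position 4: ('h', 'f', 'a') => mismatch, stop
LCP = "kigg" (length 4)

4


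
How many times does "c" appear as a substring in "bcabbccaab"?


Searching for "c" in "bcabbccaab"
Scanning each position:
  Position 0: "b" => no
  Position 1: "c" => MATCH
  Position 2: "a" => no
  Position 3: "b" => no
  Position 4: "b" => no
  Position 5: "c" => MATCH
  Position 6: "c" => MATCH
  Position 7: "a" => no
  Position 8: "a" => no
  Position 9: "b" => no
Total occurrences: 3

3


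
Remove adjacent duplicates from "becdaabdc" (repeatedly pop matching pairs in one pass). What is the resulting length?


Input: becdaabdc
Stack-based adjacent duplicate removal:
  Read 'b': push. Stack: b
  Read 'e': push. Stack: be
  Read 'c': push. Stack: bec
  Read 'd': push. Stack: becd
  Read 'a': push. Stack: becda
  Read 'a': matches stack top 'a' => pop. Stack: becd
  Read 'b': push. Stack: becdb
  Read 'd': push. Stack: becdbd
  Read 'c': push. Stack: becdbdc
Final stack: "becdbdc" (length 7)

7


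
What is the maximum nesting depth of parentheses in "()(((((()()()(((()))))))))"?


Input: "()(((((()()()(((()))))))))"
Tracking depth:
  Position 0 '(': depth becomes 1
  Position 1 ')': depth becomes 0
  Position 2 '(': depth becomes 1
  Position 3 '(': depth becomes 2
  Position 4 '(': depth becomes 3
  Position 5 '(': depth becomes 4
  Position 6 '(': depth becomes 5
  Position 7 '(': depth becomes 6
  Position 8 ')': depth becomes 5
  Position 9 '(': depth becomes 6
  Position 10 ')': depth becomes 5
  Position 11 '(': depth becomes 6
  Position 12 ')': depth becomes 5
  Position 13 '(': depth becomes 6
  Position 14 '(': depth becomes 7
  Position 15 '(': depth becomes 8
  Position 16 '(': depth becomes 9
  Position 17 ')': depth becomes 8
  Position 18 ')': depth becomes 7
  Position 19 ')': depth becomes 6
  Position 20 ')': depth becomes 5
  Position 21 ')': depth becomes 4
  Position 22 ')': depth becomes 3
  Position 23 ')': depth becomes 2
  Position 24 ')': depth becomes 1
  Position 25 ')': depth becomes 0
Maximum depth reached: 9

9


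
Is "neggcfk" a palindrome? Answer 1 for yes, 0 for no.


Input: neggcfk
Reversed: kfcggen
  Compare pos 0 ('n') with pos 6 ('k'): MISMATCH
  Compare pos 1 ('e') with pos 5 ('f'): MISMATCH
  Compare pos 2 ('g') with pos 4 ('c'): MISMATCH
Result: not a palindrome

0


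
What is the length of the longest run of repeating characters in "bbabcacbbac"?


Input: "bbabcacbbac"
Scanning for longest run:
  Position 1 ('b'): continues run of 'b', length=2
  Position 2 ('a'): new char, reset run to 1
  Position 3 ('b'): new char, reset run to 1
  Position 4 ('c'): new char, reset run to 1
  Position 5 ('a'): new char, reset run to 1
  Position 6 ('c'): new char, reset run to 1
  Position 7 ('b'): new char, reset run to 1
  Position 8 ('b'): continues run of 'b', length=2
  Position 9 ('a'): new char, reset run to 1
  Position 10 ('c'): new char, reset run to 1
Longest run: 'b' with length 2

2


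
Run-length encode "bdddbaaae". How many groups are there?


Input: bdddbaaae
Scanning for consecutive runs:
  Group 1: 'b' x 1 (positions 0-0)
  Group 2: 'd' x 3 (positions 1-3)
  Group 3: 'b' x 1 (positions 4-4)
  Group 4: 'a' x 3 (positions 5-7)
  Group 5: 'e' x 1 (positions 8-8)
Total groups: 5

5


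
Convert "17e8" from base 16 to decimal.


Input: "17e8" in base 16
Positional expansion:
  Digit '1' (value 1) x 16^3 = 4096
  Digit '7' (value 7) x 16^2 = 1792
  Digit 'e' (value 14) x 16^1 = 224
  Digit '8' (value 8) x 16^0 = 8
Sum = 6120

6120


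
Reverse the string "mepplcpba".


Input: mepplcpba
Reading characters right to left:
  Position 8: 'a'
  Position 7: 'b'
  Position 6: 'p'
  Position 5: 'c'
  Position 4: 'l'
  Position 3: 'p'
  Position 2: 'p'
  Position 1: 'e'
  Position 0: 'm'
Reversed: abpclppem

abpclppem


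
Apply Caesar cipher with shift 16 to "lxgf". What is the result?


Caesar cipher: shift "lxgf" by 16
  'l' (pos 11) + 16 = pos 1 = 'b'
  'x' (pos 23) + 16 = pos 13 = 'n'
  'g' (pos 6) + 16 = pos 22 = 'w'
  'f' (pos 5) + 16 = pos 21 = 'v'
Result: bnwv

bnwv


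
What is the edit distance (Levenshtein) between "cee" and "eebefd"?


Computing edit distance: "cee" -> "eebefd"
DP table:
           e    e    b    e    f    d
      0    1    2    3    4    5    6
  c   1    1    2    3    4    5    6
  e   2    1    1    2    3    4    5
  e   3    2    1    2    2    3    4
Edit distance = dp[3][6] = 4

4


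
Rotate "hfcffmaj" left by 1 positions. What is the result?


Input: "hfcffmaj", rotate left by 1
First 1 characters: "h"
Remaining characters: "fcffmaj"
Concatenate remaining + first: "fcffmaj" + "h" = "fcffmajh"

fcffmajh


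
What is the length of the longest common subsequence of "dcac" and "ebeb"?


LCS of "dcac" and "ebeb"
DP table:
           e    b    e    b
      0    0    0    0    0
  d   0    0    0    0    0
  c   0    0    0    0    0
  a   0    0    0    0    0
  c   0    0    0    0    0
LCS length = dp[4][4] = 0

0


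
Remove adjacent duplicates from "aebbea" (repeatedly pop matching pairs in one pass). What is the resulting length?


Input: aebbea
Stack-based adjacent duplicate removal:
  Read 'a': push. Stack: a
  Read 'e': push. Stack: ae
  Read 'b': push. Stack: aeb
  Read 'b': matches stack top 'b' => pop. Stack: ae
  Read 'e': matches stack top 'e' => pop. Stack: a
  Read 'a': matches stack top 'a' => pop. Stack: (empty)
Final stack: "" (length 0)

0


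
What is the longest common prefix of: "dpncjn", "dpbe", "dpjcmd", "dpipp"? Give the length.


Words: dpncjn, dpbe, dpjcmd, dpipp
  Position 0: all 'd' => match
  Position 1: all 'p' => match
  Position 2: ('n', 'b', 'j', 'i') => mismatch, stop
LCP = "dp" (length 2)

2


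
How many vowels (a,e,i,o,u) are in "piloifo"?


Input: piloifo
Checking each character:
  'p' at position 0: consonant
  'i' at position 1: vowel (running total: 1)
  'l' at position 2: consonant
  'o' at position 3: vowel (running total: 2)
  'i' at position 4: vowel (running total: 3)
  'f' at position 5: consonant
  'o' at position 6: vowel (running total: 4)
Total vowels: 4

4


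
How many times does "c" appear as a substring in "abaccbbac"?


Searching for "c" in "abaccbbac"
Scanning each position:
  Position 0: "a" => no
  Position 1: "b" => no
  Position 2: "a" => no
  Position 3: "c" => MATCH
  Position 4: "c" => MATCH
  Position 5: "b" => no
  Position 6: "b" => no
  Position 7: "a" => no
  Position 8: "c" => MATCH
Total occurrences: 3

3


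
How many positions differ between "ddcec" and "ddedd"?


Comparing "ddcec" and "ddedd" position by position:
  Position 0: 'd' vs 'd' => same
  Position 1: 'd' vs 'd' => same
  Position 2: 'c' vs 'e' => DIFFER
  Position 3: 'e' vs 'd' => DIFFER
  Position 4: 'c' vs 'd' => DIFFER
Positions that differ: 3

3


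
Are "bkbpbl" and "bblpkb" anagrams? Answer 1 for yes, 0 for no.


Strings: "bkbpbl", "bblpkb"
Sorted first:  bbbklp
Sorted second: bbbklp
Sorted forms match => anagrams

1


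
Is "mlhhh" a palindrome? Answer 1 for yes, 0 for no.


Input: mlhhh
Reversed: hhhlm
  Compare pos 0 ('m') with pos 4 ('h'): MISMATCH
  Compare pos 1 ('l') with pos 3 ('h'): MISMATCH
Result: not a palindrome

0


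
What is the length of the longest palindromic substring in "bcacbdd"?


Input: "bcacbdd"
Checking substrings for palindromes:
  [0:5] "bcacb" (len 5) => palindrome
  [1:4] "cac" (len 3) => palindrome
  [5:7] "dd" (len 2) => palindrome
Longest palindromic substring: "bcacb" with length 5

5


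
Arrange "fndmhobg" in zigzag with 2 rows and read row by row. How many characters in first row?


Zigzag "fndmhobg" into 2 rows:
Placing characters:
  'f' => row 0
  'n' => row 1
  'd' => row 0
  'm' => row 1
  'h' => row 0
  'o' => row 1
  'b' => row 0
  'g' => row 1
Rows:
  Row 0: "fdhb"
  Row 1: "nmog"
First row length: 4

4


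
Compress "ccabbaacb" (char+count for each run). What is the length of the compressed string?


Input: ccabbaacb
Runs:
  'c' x 2 => "c2"
  'a' x 1 => "a1"
  'b' x 2 => "b2"
  'a' x 2 => "a2"
  'c' x 1 => "c1"
  'b' x 1 => "b1"
Compressed: "c2a1b2a2c1b1"
Compressed length: 12

12


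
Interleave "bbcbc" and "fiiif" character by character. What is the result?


Interleaving "bbcbc" and "fiiif":
  Position 0: 'b' from first, 'f' from second => "bf"
  Position 1: 'b' from first, 'i' from second => "bi"
  Position 2: 'c' from first, 'i' from second => "ci"
  Position 3: 'b' from first, 'i' from second => "bi"
  Position 4: 'c' from first, 'f' from second => "cf"
Result: bfbicibicf

bfbicibicf


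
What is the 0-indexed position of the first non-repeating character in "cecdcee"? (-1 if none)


Input: cecdcee
Character frequencies:
  'c': 3
  'd': 1
  'e': 3
Scanning left to right for freq == 1:
  Position 0 ('c'): freq=3, skip
  Position 1 ('e'): freq=3, skip
  Position 2 ('c'): freq=3, skip
  Position 3 ('d'): unique! => answer = 3

3


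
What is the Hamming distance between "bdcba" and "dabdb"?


Comparing "bdcba" and "dabdb" position by position:
  Position 0: 'b' vs 'd' => differ
  Position 1: 'd' vs 'a' => differ
  Position 2: 'c' vs 'b' => differ
  Position 3: 'b' vs 'd' => differ
  Position 4: 'a' vs 'b' => differ
Total differences (Hamming distance): 5

5


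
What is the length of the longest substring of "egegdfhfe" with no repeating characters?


Input: "egegdfhfe"
Sliding window (track last position of each char):
  Position 0 ('e'): window [0,0] length 1 -- new best
  Position 1 ('g'): window [0,1] length 2 -- new best
  Position 2 ('e'): repeat (last at 0), move window start to 1
  Position 2 ('e'): window [1,2] length 2
  Position 3 ('g'): repeat (last at 1), move window start to 2
  Position 3 ('g'): window [2,3] length 2
  Position 4 ('d'): window [2,4] length 3 -- new best
  Position 5 ('f'): window [2,5] length 4 -- new best
  Position 6 ('h'): window [2,6] length 5 -- new best
  Position 7 ('f'): repeat (last at 5), move window start to 6
  Position 7 ('f'): window [6,7] length 2
  Position 8 ('e'): window [6,8] length 3
Longest substring with no repeats: "egdfh" with length 5

5


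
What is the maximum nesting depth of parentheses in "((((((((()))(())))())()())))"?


Input: "((((((((()))(())))())()())))"
Tracking depth:
  Position 0 '(': depth becomes 1
  Position 1 '(': depth becomes 2
  Position 2 '(': depth becomes 3
  Position 3 '(': depth becomes 4
  Position 4 '(': depth becomes 5
  Position 5 '(': depth becomes 6
  Position 6 '(': depth becomes 7
  Position 7 '(': depth becomes 8
  Position 8 '(': depth becomes 9
  Position 9 ')': depth becomes 8
  Position 10 ')': depth becomes 7
  Position 11 ')': depth becomes 6
  Position 12 '(': depth becomes 7
  Position 13 '(': depth becomes 8
  Position 14 ')': depth becomes 7
  Position 15 ')': depth becomes 6
  Position 16 ')': depth becomes 5
  Position 17 ')': depth becomes 4
  Position 18 '(': depth becomes 5
  Position 19 ')': depth becomes 4
  Position 20 ')': depth becomes 3
  Position 21 '(': depth becomes 4
  Position 22 ')': depth becomes 3
  Position 23 '(': depth becomes 4
  Position 24 ')': depth becomes 3
  Position 25 ')': depth becomes 2
  Position 26 ')': depth becomes 1
  Position 27 ')': depth becomes 0
Maximum depth reached: 9

9


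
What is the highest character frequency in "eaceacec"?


Input: eaceacec
Character counts:
  'a': 2
  'c': 3
  'e': 3
Maximum frequency: 3

3


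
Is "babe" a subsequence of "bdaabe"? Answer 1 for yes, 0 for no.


Check if "babe" is a subsequence of "bdaabe"
Greedy scan:
  Position 0 ('b'): matches sub[0] = 'b'
  Position 1 ('d'): no match needed
  Position 2 ('a'): matches sub[1] = 'a'
  Position 3 ('a'): no match needed
  Position 4 ('b'): matches sub[2] = 'b'
  Position 5 ('e'): matches sub[3] = 'e'
All 4 characters matched => is a subsequence

1


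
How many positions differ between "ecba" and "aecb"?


Comparing "ecba" and "aecb" position by position:
  Position 0: 'e' vs 'a' => DIFFER
  Position 1: 'c' vs 'e' => DIFFER
  Position 2: 'b' vs 'c' => DIFFER
  Position 3: 'a' vs 'b' => DIFFER
Positions that differ: 4

4


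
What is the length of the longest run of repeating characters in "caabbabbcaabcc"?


Input: "caabbabbcaabcc"
Scanning for longest run:
  Position 1 ('a'): new char, reset run to 1
  Position 2 ('a'): continues run of 'a', length=2
  Position 3 ('b'): new char, reset run to 1
  Position 4 ('b'): continues run of 'b', length=2
  Position 5 ('a'): new char, reset run to 1
  Position 6 ('b'): new char, reset run to 1
  Position 7 ('b'): continues run of 'b', length=2
  Position 8 ('c'): new char, reset run to 1
  Position 9 ('a'): new char, reset run to 1
  Position 10 ('a'): continues run of 'a', length=2
  Position 11 ('b'): new char, reset run to 1
  Position 12 ('c'): new char, reset run to 1
  Position 13 ('c'): continues run of 'c', length=2
Longest run: 'a' with length 2

2


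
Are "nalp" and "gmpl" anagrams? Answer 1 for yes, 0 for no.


Strings: "nalp", "gmpl"
Sorted first:  alnp
Sorted second: glmp
Differ at position 0: 'a' vs 'g' => not anagrams

0


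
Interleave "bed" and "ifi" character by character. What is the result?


Interleaving "bed" and "ifi":
  Position 0: 'b' from first, 'i' from second => "bi"
  Position 1: 'e' from first, 'f' from second => "ef"
  Position 2: 'd' from first, 'i' from second => "di"
Result: biefdi

biefdi


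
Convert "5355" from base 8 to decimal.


Input: "5355" in base 8
Positional expansion:
  Digit '5' (value 5) x 8^3 = 2560
  Digit '3' (value 3) x 8^2 = 192
  Digit '5' (value 5) x 8^1 = 40
  Digit '5' (value 5) x 8^0 = 5
Sum = 2797

2797


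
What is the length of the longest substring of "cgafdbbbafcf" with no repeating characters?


Input: "cgafdbbbafcf"
Sliding window (track last position of each char):
  Position 0 ('c'): window [0,0] length 1 -- new best
  Position 1 ('g'): window [0,1] length 2 -- new best
  Position 2 ('a'): window [0,2] length 3 -- new best
  Position 3 ('f'): window [0,3] length 4 -- new best
  Position 4 ('d'): window [0,4] length 5 -- new best
  Position 5 ('b'): window [0,5] length 6 -- new best
  Position 6 ('b'): repeat (last at 5), move window start to 6
  Position 6 ('b'): window [6,6] length 1
  Position 7 ('b'): repeat (last at 6), move window start to 7
  Position 7 ('b'): window [7,7] length 1
  Position 8 ('a'): window [7,8] length 2
  Position 9 ('f'): window [7,9] length 3
  Position 10 ('c'): window [7,10] length 4
  Position 11 ('f'): repeat (last at 9), move window start to 10
  Position 11 ('f'): window [10,11] length 2
Longest substring with no repeats: "cgafdb" with length 6

6


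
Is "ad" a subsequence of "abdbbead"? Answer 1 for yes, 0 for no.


Check if "ad" is a subsequence of "abdbbead"
Greedy scan:
  Position 0 ('a'): matches sub[0] = 'a'
  Position 1 ('b'): no match needed
  Position 2 ('d'): matches sub[1] = 'd'
  Position 3 ('b'): no match needed
  Position 4 ('b'): no match needed
  Position 5 ('e'): no match needed
  Position 6 ('a'): no match needed
  Position 7 ('d'): no match needed
All 2 characters matched => is a subsequence

1


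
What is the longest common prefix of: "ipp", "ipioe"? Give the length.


Words: ipp, ipioe
  Position 0: all 'i' => match
  Position 1: all 'p' => match
  Position 2: ('p', 'i') => mismatch, stop
LCP = "ip" (length 2)

2


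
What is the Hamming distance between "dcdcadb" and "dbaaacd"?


Comparing "dcdcadb" and "dbaaacd" position by position:
  Position 0: 'd' vs 'd' => same
  Position 1: 'c' vs 'b' => differ
  Position 2: 'd' vs 'a' => differ
  Position 3: 'c' vs 'a' => differ
  Position 4: 'a' vs 'a' => same
  Position 5: 'd' vs 'c' => differ
  Position 6: 'b' vs 'd' => differ
Total differences (Hamming distance): 5

5


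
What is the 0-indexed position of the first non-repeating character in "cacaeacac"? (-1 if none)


Input: cacaeacac
Character frequencies:
  'a': 4
  'c': 4
  'e': 1
Scanning left to right for freq == 1:
  Position 0 ('c'): freq=4, skip
  Position 1 ('a'): freq=4, skip
  Position 2 ('c'): freq=4, skip
  Position 3 ('a'): freq=4, skip
  Position 4 ('e'): unique! => answer = 4

4


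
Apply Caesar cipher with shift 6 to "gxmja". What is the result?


Caesar cipher: shift "gxmja" by 6
  'g' (pos 6) + 6 = pos 12 = 'm'
  'x' (pos 23) + 6 = pos 3 = 'd'
  'm' (pos 12) + 6 = pos 18 = 's'
  'j' (pos 9) + 6 = pos 15 = 'p'
  'a' (pos 0) + 6 = pos 6 = 'g'
Result: mdspg

mdspg


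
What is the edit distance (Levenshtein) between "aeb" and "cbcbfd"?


Computing edit distance: "aeb" -> "cbcbfd"
DP table:
           c    b    c    b    f    d
      0    1    2    3    4    5    6
  a   1    1    2    3    4    5    6
  e   2    2    2    3    4    5    6
  b   3    3    2    3    3    4    5
Edit distance = dp[3][6] = 5

5


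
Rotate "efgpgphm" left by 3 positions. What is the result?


Input: "efgpgphm", rotate left by 3
First 3 characters: "efg"
Remaining characters: "pgphm"
Concatenate remaining + first: "pgphm" + "efg" = "pgphmefg"

pgphmefg


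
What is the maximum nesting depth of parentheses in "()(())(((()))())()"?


Input: "()(())(((()))())()"
Tracking depth:
  Position 0 '(': depth becomes 1
  Position 1 ')': depth becomes 0
  Position 2 '(': depth becomes 1
  Position 3 '(': depth becomes 2
  Position 4 ')': depth becomes 1
  Position 5 ')': depth becomes 0
  Position 6 '(': depth becomes 1
  Position 7 '(': depth becomes 2
  Position 8 '(': depth becomes 3
  Position 9 '(': depth becomes 4
  Position 10 ')': depth becomes 3
  Position 11 ')': depth becomes 2
  Position 12 ')': depth becomes 1
  Position 13 '(': depth becomes 2
  Position 14 ')': depth becomes 1
  Position 15 ')': depth becomes 0
  Position 16 '(': depth becomes 1
  Position 17 ')': depth becomes 0
Maximum depth reached: 4

4


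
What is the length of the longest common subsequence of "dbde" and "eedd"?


LCS of "dbde" and "eedd"
DP table:
           e    e    d    d
      0    0    0    0    0
  d   0    0    0    1    1
  b   0    0    0    1    1
  d   0    0    0    1    2
  e   0    1    1    1    2
LCS length = dp[4][4] = 2

2


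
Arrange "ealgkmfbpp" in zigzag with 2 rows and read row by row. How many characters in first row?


Zigzag "ealgkmfbpp" into 2 rows:
Placing characters:
  'e' => row 0
  'a' => row 1
  'l' => row 0
  'g' => row 1
  'k' => row 0
  'm' => row 1
  'f' => row 0
  'b' => row 1
  'p' => row 0
  'p' => row 1
Rows:
  Row 0: "elkfp"
  Row 1: "agmbp"
First row length: 5

5


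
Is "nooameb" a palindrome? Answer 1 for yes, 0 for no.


Input: nooameb
Reversed: bemaoon
  Compare pos 0 ('n') with pos 6 ('b'): MISMATCH
  Compare pos 1 ('o') with pos 5 ('e'): MISMATCH
  Compare pos 2 ('o') with pos 4 ('m'): MISMATCH
Result: not a palindrome

0


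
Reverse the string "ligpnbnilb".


Input: ligpnbnilb
Reading characters right to left:
  Position 9: 'b'
  Position 8: 'l'
  Position 7: 'i'
  Position 6: 'n'
  Position 5: 'b'
  Position 4: 'n'
  Position 3: 'p'
  Position 2: 'g'
  Position 1: 'i'
  Position 0: 'l'
Reversed: blinbnpgil

blinbnpgil


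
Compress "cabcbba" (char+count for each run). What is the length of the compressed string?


Input: cabcbba
Runs:
  'c' x 1 => "c1"
  'a' x 1 => "a1"
  'b' x 1 => "b1"
  'c' x 1 => "c1"
  'b' x 2 => "b2"
  'a' x 1 => "a1"
Compressed: "c1a1b1c1b2a1"
Compressed length: 12

12


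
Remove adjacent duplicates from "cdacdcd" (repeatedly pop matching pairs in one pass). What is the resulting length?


Input: cdacdcd
Stack-based adjacent duplicate removal:
  Read 'c': push. Stack: c
  Read 'd': push. Stack: cd
  Read 'a': push. Stack: cda
  Read 'c': push. Stack: cdac
  Read 'd': push. Stack: cdacd
  Read 'c': push. Stack: cdacdc
  Read 'd': push. Stack: cdacdcd
Final stack: "cdacdcd" (length 7)

7


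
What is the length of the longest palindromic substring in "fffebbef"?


Input: "fffebbef"
Checking substrings for palindromes:
  [2:8] "febbef" (len 6) => palindrome
  [3:7] "ebbe" (len 4) => palindrome
  [0:3] "fff" (len 3) => palindrome
  [0:2] "ff" (len 2) => palindrome
  [1:3] "ff" (len 2) => palindrome
  [4:6] "bb" (len 2) => palindrome
Longest palindromic substring: "febbef" with length 6

6


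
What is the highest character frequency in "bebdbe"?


Input: bebdbe
Character counts:
  'b': 3
  'd': 1
  'e': 2
Maximum frequency: 3

3


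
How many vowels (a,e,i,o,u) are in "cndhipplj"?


Input: cndhipplj
Checking each character:
  'c' at position 0: consonant
  'n' at position 1: consonant
  'd' at position 2: consonant
  'h' at position 3: consonant
  'i' at position 4: vowel (running total: 1)
  'p' at position 5: consonant
  'p' at position 6: consonant
  'l' at position 7: consonant
  'j' at position 8: consonant
Total vowels: 1

1


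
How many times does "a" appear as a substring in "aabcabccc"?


Searching for "a" in "aabcabccc"
Scanning each position:
  Position 0: "a" => MATCH
  Position 1: "a" => MATCH
  Position 2: "b" => no
  Position 3: "c" => no
  Position 4: "a" => MATCH
  Position 5: "b" => no
  Position 6: "c" => no
  Position 7: "c" => no
  Position 8: "c" => no
Total occurrences: 3

3


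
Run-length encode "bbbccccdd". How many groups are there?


Input: bbbccccdd
Scanning for consecutive runs:
  Group 1: 'b' x 3 (positions 0-2)
  Group 2: 'c' x 4 (positions 3-6)
  Group 3: 'd' x 2 (positions 7-8)
Total groups: 3

3


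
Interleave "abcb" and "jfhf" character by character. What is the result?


Interleaving "abcb" and "jfhf":
  Position 0: 'a' from first, 'j' from second => "aj"
  Position 1: 'b' from first, 'f' from second => "bf"
  Position 2: 'c' from first, 'h' from second => "ch"
  Position 3: 'b' from first, 'f' from second => "bf"
Result: ajbfchbf

ajbfchbf


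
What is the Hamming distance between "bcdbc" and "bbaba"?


Comparing "bcdbc" and "bbaba" position by position:
  Position 0: 'b' vs 'b' => same
  Position 1: 'c' vs 'b' => differ
  Position 2: 'd' vs 'a' => differ
  Position 3: 'b' vs 'b' => same
  Position 4: 'c' vs 'a' => differ
Total differences (Hamming distance): 3

3


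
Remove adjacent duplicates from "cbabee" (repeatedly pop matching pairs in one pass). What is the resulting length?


Input: cbabee
Stack-based adjacent duplicate removal:
  Read 'c': push. Stack: c
  Read 'b': push. Stack: cb
  Read 'a': push. Stack: cba
  Read 'b': push. Stack: cbab
  Read 'e': push. Stack: cbabe
  Read 'e': matches stack top 'e' => pop. Stack: cbab
Final stack: "cbab" (length 4)

4


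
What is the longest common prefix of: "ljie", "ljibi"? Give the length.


Words: ljie, ljibi
  Position 0: all 'l' => match
  Position 1: all 'j' => match
  Position 2: all 'i' => match
  Position 3: ('e', 'b') => mismatch, stop
LCP = "lji" (length 3)

3


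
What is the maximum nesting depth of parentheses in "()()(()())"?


Input: "()()(()())"
Tracking depth:
  Position 0 '(': depth becomes 1
  Position 1 ')': depth becomes 0
  Position 2 '(': depth becomes 1
  Position 3 ')': depth becomes 0
  Position 4 '(': depth becomes 1
  Position 5 '(': depth becomes 2
  Position 6 ')': depth becomes 1
  Position 7 '(': depth becomes 2
  Position 8 ')': depth becomes 1
  Position 9 ')': depth becomes 0
Maximum depth reached: 2

2


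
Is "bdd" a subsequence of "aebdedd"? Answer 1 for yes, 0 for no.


Check if "bdd" is a subsequence of "aebdedd"
Greedy scan:
  Position 0 ('a'): no match needed
  Position 1 ('e'): no match needed
  Position 2 ('b'): matches sub[0] = 'b'
  Position 3 ('d'): matches sub[1] = 'd'
  Position 4 ('e'): no match needed
  Position 5 ('d'): matches sub[2] = 'd'
  Position 6 ('d'): no match needed
All 3 characters matched => is a subsequence

1


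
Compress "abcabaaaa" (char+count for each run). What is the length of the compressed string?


Input: abcabaaaa
Runs:
  'a' x 1 => "a1"
  'b' x 1 => "b1"
  'c' x 1 => "c1"
  'a' x 1 => "a1"
  'b' x 1 => "b1"
  'a' x 4 => "a4"
Compressed: "a1b1c1a1b1a4"
Compressed length: 12

12


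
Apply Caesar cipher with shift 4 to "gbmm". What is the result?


Caesar cipher: shift "gbmm" by 4
  'g' (pos 6) + 4 = pos 10 = 'k'
  'b' (pos 1) + 4 = pos 5 = 'f'
  'm' (pos 12) + 4 = pos 16 = 'q'
  'm' (pos 12) + 4 = pos 16 = 'q'
Result: kfqq

kfqq


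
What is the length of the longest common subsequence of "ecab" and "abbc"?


LCS of "ecab" and "abbc"
DP table:
           a    b    b    c
      0    0    0    0    0
  e   0    0    0    0    0
  c   0    0    0    0    1
  a   0    1    1    1    1
  b   0    1    2    2    2
LCS length = dp[4][4] = 2

2


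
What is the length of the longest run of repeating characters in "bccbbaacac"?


Input: "bccbbaacac"
Scanning for longest run:
  Position 1 ('c'): new char, reset run to 1
  Position 2 ('c'): continues run of 'c', length=2
  Position 3 ('b'): new char, reset run to 1
  Position 4 ('b'): continues run of 'b', length=2
  Position 5 ('a'): new char, reset run to 1
  Position 6 ('a'): continues run of 'a', length=2
  Position 7 ('c'): new char, reset run to 1
  Position 8 ('a'): new char, reset run to 1
  Position 9 ('c'): new char, reset run to 1
Longest run: 'c' with length 2

2


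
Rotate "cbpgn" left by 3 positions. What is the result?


Input: "cbpgn", rotate left by 3
First 3 characters: "cbp"
Remaining characters: "gn"
Concatenate remaining + first: "gn" + "cbp" = "gncbp"

gncbp


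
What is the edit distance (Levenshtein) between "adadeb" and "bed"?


Computing edit distance: "adadeb" -> "bed"
DP table:
           b    e    d
      0    1    2    3
  a   1    1    2    3
  d   2    2    2    2
  a   3    3    3    3
  d   4    4    4    3
  e   5    5    4    4
  b   6    5    5    5
Edit distance = dp[6][3] = 5

5


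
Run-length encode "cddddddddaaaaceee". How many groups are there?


Input: cddddddddaaaaceee
Scanning for consecutive runs:
  Group 1: 'c' x 1 (positions 0-0)
  Group 2: 'd' x 8 (positions 1-8)
  Group 3: 'a' x 4 (positions 9-12)
  Group 4: 'c' x 1 (positions 13-13)
  Group 5: 'e' x 3 (positions 14-16)
Total groups: 5

5


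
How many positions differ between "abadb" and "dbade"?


Comparing "abadb" and "dbade" position by position:
  Position 0: 'a' vs 'd' => DIFFER
  Position 1: 'b' vs 'b' => same
  Position 2: 'a' vs 'a' => same
  Position 3: 'd' vs 'd' => same
  Position 4: 'b' vs 'e' => DIFFER
Positions that differ: 2

2


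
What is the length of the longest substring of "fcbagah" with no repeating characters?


Input: "fcbagah"
Sliding window (track last position of each char):
  Position 0 ('f'): window [0,0] length 1 -- new best
  Position 1 ('c'): window [0,1] length 2 -- new best
  Position 2 ('b'): window [0,2] length 3 -- new best
  Position 3 ('a'): window [0,3] length 4 -- new best
  Position 4 ('g'): window [0,4] length 5 -- new best
  Position 5 ('a'): repeat (last at 3), move window start to 4
  Position 5 ('a'): window [4,5] length 2
  Position 6 ('h'): window [4,6] length 3
Longest substring with no repeats: "fcbag" with length 5

5


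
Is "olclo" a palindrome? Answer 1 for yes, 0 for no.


Input: olclo
Reversed: olclo
  Compare pos 0 ('o') with pos 4 ('o'): match
  Compare pos 1 ('l') with pos 3 ('l'): match
Result: palindrome

1


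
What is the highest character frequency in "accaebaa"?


Input: accaebaa
Character counts:
  'a': 4
  'b': 1
  'c': 2
  'e': 1
Maximum frequency: 4

4


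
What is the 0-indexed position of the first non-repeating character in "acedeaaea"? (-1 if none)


Input: acedeaaea
Character frequencies:
  'a': 4
  'c': 1
  'd': 1
  'e': 3
Scanning left to right for freq == 1:
  Position 0 ('a'): freq=4, skip
  Position 1 ('c'): unique! => answer = 1

1


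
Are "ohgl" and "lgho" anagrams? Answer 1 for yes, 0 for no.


Strings: "ohgl", "lgho"
Sorted first:  ghlo
Sorted second: ghlo
Sorted forms match => anagrams

1


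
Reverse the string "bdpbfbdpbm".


Input: bdpbfbdpbm
Reading characters right to left:
  Position 9: 'm'
  Position 8: 'b'
  Position 7: 'p'
  Position 6: 'd'
  Position 5: 'b'
  Position 4: 'f'
  Position 3: 'b'
  Position 2: 'p'
  Position 1: 'd'
  Position 0: 'b'
Reversed: mbpdbfbpdb

mbpdbfbpdb


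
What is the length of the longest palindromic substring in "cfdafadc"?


Input: "cfdafadc"
Checking substrings for palindromes:
  [2:7] "dafad" (len 5) => palindrome
  [3:6] "afa" (len 3) => palindrome
Longest palindromic substring: "dafad" with length 5

5


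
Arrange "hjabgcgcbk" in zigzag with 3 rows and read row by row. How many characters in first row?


Zigzag "hjabgcgcbk" into 3 rows:
Placing characters:
  'h' => row 0
  'j' => row 1
  'a' => row 2
  'b' => row 1
  'g' => row 0
  'c' => row 1
  'g' => row 2
  'c' => row 1
  'b' => row 0
  'k' => row 1
Rows:
  Row 0: "hgb"
  Row 1: "jbcck"
  Row 2: "ag"
First row length: 3

3


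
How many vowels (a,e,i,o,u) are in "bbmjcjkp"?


Input: bbmjcjkp
Checking each character:
  'b' at position 0: consonant
  'b' at position 1: consonant
  'm' at position 2: consonant
  'j' at position 3: consonant
  'c' at position 4: consonant
  'j' at position 5: consonant
  'k' at position 6: consonant
  'p' at position 7: consonant
Total vowels: 0

0


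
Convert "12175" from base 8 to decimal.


Input: "12175" in base 8
Positional expansion:
  Digit '1' (value 1) x 8^4 = 4096
  Digit '2' (value 2) x 8^3 = 1024
  Digit '1' (value 1) x 8^2 = 64
  Digit '7' (value 7) x 8^1 = 56
  Digit '5' (value 5) x 8^0 = 5
Sum = 5245

5245


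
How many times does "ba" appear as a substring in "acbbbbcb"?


Searching for "ba" in "acbbbbcb"
Scanning each position:
  Position 0: "ac" => no
  Position 1: "cb" => no
  Position 2: "bb" => no
  Position 3: "bb" => no
  Position 4: "bb" => no
  Position 5: "bc" => no
  Position 6: "cb" => no
Total occurrences: 0

0


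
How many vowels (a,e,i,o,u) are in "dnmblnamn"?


Input: dnmblnamn
Checking each character:
  'd' at position 0: consonant
  'n' at position 1: consonant
  'm' at position 2: consonant
  'b' at position 3: consonant
  'l' at position 4: consonant
  'n' at position 5: consonant
  'a' at position 6: vowel (running total: 1)
  'm' at position 7: consonant
  'n' at position 8: consonant
Total vowels: 1

1


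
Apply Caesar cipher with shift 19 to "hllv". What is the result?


Caesar cipher: shift "hllv" by 19
  'h' (pos 7) + 19 = pos 0 = 'a'
  'l' (pos 11) + 19 = pos 4 = 'e'
  'l' (pos 11) + 19 = pos 4 = 'e'
  'v' (pos 21) + 19 = pos 14 = 'o'
Result: aeeo

aeeo


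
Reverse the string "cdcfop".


Input: cdcfop
Reading characters right to left:
  Position 5: 'p'
  Position 4: 'o'
  Position 3: 'f'
  Position 2: 'c'
  Position 1: 'd'
  Position 0: 'c'
Reversed: pofcdc

pofcdc


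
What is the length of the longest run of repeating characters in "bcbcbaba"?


Input: "bcbcbaba"
Scanning for longest run:
  Position 1 ('c'): new char, reset run to 1
  Position 2 ('b'): new char, reset run to 1
  Position 3 ('c'): new char, reset run to 1
  Position 4 ('b'): new char, reset run to 1
  Position 5 ('a'): new char, reset run to 1
  Position 6 ('b'): new char, reset run to 1
  Position 7 ('a'): new char, reset run to 1
Longest run: 'b' with length 1

1


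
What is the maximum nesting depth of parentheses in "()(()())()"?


Input: "()(()())()"
Tracking depth:
  Position 0 '(': depth becomes 1
  Position 1 ')': depth becomes 0
  Position 2 '(': depth becomes 1
  Position 3 '(': depth becomes 2
  Position 4 ')': depth becomes 1
  Position 5 '(': depth becomes 2
  Position 6 ')': depth becomes 1
  Position 7 ')': depth becomes 0
  Position 8 '(': depth becomes 1
  Position 9 ')': depth becomes 0
Maximum depth reached: 2

2


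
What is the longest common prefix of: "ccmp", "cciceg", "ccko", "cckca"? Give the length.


Words: ccmp, cciceg, ccko, cckca
  Position 0: all 'c' => match
  Position 1: all 'c' => match
  Position 2: ('m', 'i', 'k', 'k') => mismatch, stop
LCP = "cc" (length 2)

2


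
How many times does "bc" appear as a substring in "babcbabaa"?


Searching for "bc" in "babcbabaa"
Scanning each position:
  Position 0: "ba" => no
  Position 1: "ab" => no
  Position 2: "bc" => MATCH
  Position 3: "cb" => no
  Position 4: "ba" => no
  Position 5: "ab" => no
  Position 6: "ba" => no
  Position 7: "aa" => no
Total occurrences: 1

1
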